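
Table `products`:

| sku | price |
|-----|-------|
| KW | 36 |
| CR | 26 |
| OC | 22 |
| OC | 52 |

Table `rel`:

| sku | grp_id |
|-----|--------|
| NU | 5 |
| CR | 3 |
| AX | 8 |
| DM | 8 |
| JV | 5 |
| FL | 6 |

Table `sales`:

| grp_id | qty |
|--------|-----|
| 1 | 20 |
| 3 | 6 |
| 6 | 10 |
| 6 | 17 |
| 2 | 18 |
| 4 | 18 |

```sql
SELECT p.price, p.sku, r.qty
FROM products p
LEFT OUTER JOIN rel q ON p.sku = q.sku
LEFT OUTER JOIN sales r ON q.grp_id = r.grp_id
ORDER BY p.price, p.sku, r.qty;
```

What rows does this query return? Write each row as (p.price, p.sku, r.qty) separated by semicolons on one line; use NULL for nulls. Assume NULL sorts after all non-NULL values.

(22, OC, NULL); (26, CR, 6); (36, KW, NULL); (52, OC, NULL)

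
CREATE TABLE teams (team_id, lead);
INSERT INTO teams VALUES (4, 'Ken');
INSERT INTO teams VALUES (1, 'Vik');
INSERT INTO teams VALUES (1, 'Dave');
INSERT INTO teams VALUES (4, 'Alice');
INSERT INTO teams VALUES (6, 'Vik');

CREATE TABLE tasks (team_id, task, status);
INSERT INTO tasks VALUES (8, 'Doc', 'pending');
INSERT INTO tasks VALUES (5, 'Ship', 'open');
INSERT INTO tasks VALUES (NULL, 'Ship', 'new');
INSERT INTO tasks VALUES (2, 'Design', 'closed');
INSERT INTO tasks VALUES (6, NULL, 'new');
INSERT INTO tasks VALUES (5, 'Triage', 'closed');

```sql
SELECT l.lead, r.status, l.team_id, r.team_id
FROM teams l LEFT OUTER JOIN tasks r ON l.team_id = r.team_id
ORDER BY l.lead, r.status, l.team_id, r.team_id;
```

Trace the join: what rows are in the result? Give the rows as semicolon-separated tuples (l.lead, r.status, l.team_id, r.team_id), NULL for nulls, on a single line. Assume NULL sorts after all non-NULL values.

(Alice, NULL, 4, NULL); (Dave, NULL, 1, NULL); (Ken, NULL, 4, NULL); (Vik, new, 6, 6); (Vik, NULL, 1, NULL)

LEFT JOIN keeps every row from `teams`; unmatched rows get NULL for `tasks`'s columns.
Matching on l.team_id = r.team_id. A NULL in a compared column never satisfies the condition.
- l (team_id=4) has no partner → padded with NULL.
- l (team_id=1) has no partner → padded with NULL.
- l (team_id=1) has no partner → padded with NULL.
- l (team_id=4) has no partner → padded with NULL.
- l (team_id=6) pairs with 1 row(s) of r.
After projecting and ordering:
l.lead | r.status | l.team_id | r.team_id
Alice | NULL | 4 | NULL
Dave | NULL | 1 | NULL
Ken | NULL | 4 | NULL
Vik | new | 6 | 6
Vik | NULL | 1 | NULL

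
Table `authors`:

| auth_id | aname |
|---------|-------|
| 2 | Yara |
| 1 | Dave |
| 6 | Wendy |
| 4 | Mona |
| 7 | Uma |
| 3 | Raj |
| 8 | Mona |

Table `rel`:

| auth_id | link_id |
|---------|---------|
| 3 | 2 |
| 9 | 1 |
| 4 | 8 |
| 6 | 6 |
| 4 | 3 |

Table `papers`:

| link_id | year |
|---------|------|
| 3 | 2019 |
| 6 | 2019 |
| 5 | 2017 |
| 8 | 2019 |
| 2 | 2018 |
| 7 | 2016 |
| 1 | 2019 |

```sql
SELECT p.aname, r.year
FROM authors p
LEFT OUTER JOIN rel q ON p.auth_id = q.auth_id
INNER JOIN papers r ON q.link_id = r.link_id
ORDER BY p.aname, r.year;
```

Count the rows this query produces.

4

Joins associate left-to-right: authors LEFT JOIN rel on auth_id gives 8 intermediate row(s).
Then INNER JOIN `papers r` on link_id: keep only rows whose q.link_id appears in r.
Result: 4 row(s).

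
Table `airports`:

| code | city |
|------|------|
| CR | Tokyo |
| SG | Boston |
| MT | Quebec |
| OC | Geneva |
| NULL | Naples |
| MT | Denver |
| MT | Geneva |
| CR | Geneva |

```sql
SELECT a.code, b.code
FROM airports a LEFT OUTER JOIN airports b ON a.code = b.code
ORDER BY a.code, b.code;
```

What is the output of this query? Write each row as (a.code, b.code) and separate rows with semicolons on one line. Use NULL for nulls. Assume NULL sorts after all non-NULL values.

LEFT JOIN keeps every row from `airports a`; unmatched rows get NULL for `airports b`'s columns.
Matching on a.code = b.code. A NULL in a compared column never satisfies the condition.
- a (code=CR) pairs with 2 row(s) of b.
- a (code=SG) pairs with 1 row(s) of b.
- a (code=MT) pairs with 3 row(s) of b.
- a (code=OC) pairs with 1 row(s) of b.
- a (code=NULL) has no partner → padded with NULL.
- a (code=MT) pairs with 3 row(s) of b.
- a (code=MT) pairs with 3 row(s) of b.
- a (code=CR) pairs with 2 row(s) of b.

(CR, CR); (CR, CR); (CR, CR); (CR, CR); (MT, MT); (MT, MT); (MT, MT); (MT, MT); (MT, MT); (MT, MT); (MT, MT); (MT, MT); (MT, MT); (OC, OC); (SG, SG); (NULL, NULL)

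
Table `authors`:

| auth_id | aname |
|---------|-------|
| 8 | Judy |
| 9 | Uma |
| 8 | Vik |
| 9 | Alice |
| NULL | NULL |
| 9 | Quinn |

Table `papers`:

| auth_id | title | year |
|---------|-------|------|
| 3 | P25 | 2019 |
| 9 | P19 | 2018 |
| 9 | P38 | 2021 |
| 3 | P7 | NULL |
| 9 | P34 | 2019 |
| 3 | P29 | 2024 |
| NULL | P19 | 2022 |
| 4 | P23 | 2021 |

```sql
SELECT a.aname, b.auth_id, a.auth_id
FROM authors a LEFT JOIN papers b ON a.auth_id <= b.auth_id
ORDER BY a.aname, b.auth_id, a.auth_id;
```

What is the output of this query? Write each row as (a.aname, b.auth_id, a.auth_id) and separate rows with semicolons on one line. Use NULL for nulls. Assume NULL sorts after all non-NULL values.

(Alice, 9, 9); (Alice, 9, 9); (Alice, 9, 9); (Judy, 9, 8); (Judy, 9, 8); (Judy, 9, 8); (Quinn, 9, 9); (Quinn, 9, 9); (Quinn, 9, 9); (Uma, 9, 9); (Uma, 9, 9); (Uma, 9, 9); (Vik, 9, 8); (Vik, 9, 8); (Vik, 9, 8); (NULL, NULL, NULL)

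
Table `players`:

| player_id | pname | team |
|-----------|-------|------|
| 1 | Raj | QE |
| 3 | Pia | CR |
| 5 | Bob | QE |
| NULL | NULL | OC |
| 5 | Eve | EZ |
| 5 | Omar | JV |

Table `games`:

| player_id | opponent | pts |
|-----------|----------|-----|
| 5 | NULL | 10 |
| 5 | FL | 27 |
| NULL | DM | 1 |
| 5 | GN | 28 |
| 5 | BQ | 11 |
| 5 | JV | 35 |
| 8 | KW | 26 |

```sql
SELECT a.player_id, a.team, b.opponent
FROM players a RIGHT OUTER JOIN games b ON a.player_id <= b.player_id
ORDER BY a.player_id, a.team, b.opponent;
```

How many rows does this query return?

31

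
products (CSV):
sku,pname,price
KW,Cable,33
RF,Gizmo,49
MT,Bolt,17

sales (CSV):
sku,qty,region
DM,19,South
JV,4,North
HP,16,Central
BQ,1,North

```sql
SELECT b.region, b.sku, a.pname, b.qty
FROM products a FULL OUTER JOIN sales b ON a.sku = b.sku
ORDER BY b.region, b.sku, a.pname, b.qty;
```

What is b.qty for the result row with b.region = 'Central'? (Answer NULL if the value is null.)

16

FULL OUTER JOIN keeps every row from both sides; unmatched rows get NULL for the other side's columns.
Matching on a.sku = b.sku.
Matched pairs: 0; unmatched a rows kept: 3; unmatched b rows kept: 4.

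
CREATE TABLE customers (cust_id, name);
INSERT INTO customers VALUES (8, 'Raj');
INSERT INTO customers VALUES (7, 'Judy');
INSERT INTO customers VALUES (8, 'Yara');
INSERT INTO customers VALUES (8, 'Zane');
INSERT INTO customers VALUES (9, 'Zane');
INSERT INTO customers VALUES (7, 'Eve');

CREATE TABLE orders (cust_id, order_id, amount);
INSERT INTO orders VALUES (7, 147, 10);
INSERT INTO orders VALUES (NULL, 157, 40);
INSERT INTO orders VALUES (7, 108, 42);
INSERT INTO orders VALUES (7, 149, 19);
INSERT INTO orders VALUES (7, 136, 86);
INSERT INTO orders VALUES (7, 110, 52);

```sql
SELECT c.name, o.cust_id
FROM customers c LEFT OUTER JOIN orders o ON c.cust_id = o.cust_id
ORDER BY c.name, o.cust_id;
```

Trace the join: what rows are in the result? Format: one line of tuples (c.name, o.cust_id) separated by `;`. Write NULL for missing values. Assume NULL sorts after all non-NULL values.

LEFT JOIN keeps every row from `customers`; unmatched rows get NULL for `orders`'s columns.
Matching on c.cust_id = o.cust_id. A NULL in a compared column never satisfies the condition.
- c (cust_id=8) has no partner → padded with NULL.
- c (cust_id=7) pairs with 5 row(s) of o.
- c (cust_id=8) has no partner → padded with NULL.
- c (cust_id=8) has no partner → padded with NULL.
- c (cust_id=9) has no partner → padded with NULL.
- c (cust_id=7) pairs with 5 row(s) of o.

(Eve, 7); (Eve, 7); (Eve, 7); (Eve, 7); (Eve, 7); (Judy, 7); (Judy, 7); (Judy, 7); (Judy, 7); (Judy, 7); (Raj, NULL); (Yara, NULL); (Zane, NULL); (Zane, NULL)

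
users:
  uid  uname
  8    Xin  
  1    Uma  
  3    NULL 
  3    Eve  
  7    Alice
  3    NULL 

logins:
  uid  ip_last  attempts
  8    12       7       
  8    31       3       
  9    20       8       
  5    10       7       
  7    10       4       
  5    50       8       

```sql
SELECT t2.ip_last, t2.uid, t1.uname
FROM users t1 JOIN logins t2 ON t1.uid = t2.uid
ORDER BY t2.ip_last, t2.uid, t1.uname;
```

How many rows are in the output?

INNER JOIN keeps only pairs where the ON condition holds.
Matching on t1.uid = t2.uid.
- t1[0] uid=8 → 2 match(es) in t2 → 2 row(s).
- t1[1] uid=1 → no match; dropped.
- t1[2] uid=3 → no match; dropped.
- t1[3] uid=3 → no match; dropped.
- t1[4] uid=7 → 1 match(es) in t2 → 1 row(s).
- t1[5] uid=3 → no match; dropped.
Total: 3 rows.

3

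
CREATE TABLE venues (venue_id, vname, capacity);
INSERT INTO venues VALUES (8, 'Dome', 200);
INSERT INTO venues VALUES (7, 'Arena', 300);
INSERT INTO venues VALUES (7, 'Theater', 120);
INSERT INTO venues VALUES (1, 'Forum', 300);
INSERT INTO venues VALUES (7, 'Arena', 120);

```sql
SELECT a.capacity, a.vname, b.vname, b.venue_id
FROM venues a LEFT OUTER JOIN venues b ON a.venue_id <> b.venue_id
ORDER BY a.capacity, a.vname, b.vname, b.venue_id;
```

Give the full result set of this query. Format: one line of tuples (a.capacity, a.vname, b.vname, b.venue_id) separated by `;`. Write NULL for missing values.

(120, Arena, Dome, 8); (120, Arena, Forum, 1); (120, Theater, Dome, 8); (120, Theater, Forum, 1); (200, Dome, Arena, 7); (200, Dome, Arena, 7); (200, Dome, Forum, 1); (200, Dome, Theater, 7); (300, Arena, Dome, 8); (300, Arena, Forum, 1); (300, Forum, Arena, 7); (300, Forum, Arena, 7); (300, Forum, Dome, 8); (300, Forum, Theater, 7)

LEFT JOIN keeps every row from `venues a`; unmatched rows get NULL for `venues b`'s columns.
Matching on a.venue_id <> b.venue_id.
Matched pairs: 14; unmatched a rows kept: 0.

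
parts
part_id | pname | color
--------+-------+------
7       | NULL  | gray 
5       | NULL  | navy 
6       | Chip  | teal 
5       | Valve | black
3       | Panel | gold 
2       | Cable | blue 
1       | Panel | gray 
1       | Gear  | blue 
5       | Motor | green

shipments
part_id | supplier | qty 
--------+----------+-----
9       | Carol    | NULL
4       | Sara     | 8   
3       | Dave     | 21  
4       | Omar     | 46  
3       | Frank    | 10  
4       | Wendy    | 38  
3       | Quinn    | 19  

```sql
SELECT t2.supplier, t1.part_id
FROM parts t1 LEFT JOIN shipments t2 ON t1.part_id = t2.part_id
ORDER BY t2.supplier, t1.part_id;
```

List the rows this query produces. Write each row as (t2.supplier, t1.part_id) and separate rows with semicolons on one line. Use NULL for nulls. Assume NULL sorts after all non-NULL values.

(Dave, 3); (Frank, 3); (Quinn, 3); (NULL, 1); (NULL, 1); (NULL, 2); (NULL, 5); (NULL, 5); (NULL, 5); (NULL, 6); (NULL, 7)

LEFT JOIN keeps every row from `parts`; unmatched rows get NULL for `shipments`'s columns.
Matching on t1.part_id = t2.part_id.
- t1 row (part_id=7): no match → kept, t2 columns NULL.
- t1 row (part_id=5): no match → kept, t2 columns NULL.
- t1 row (part_id=6): no match → kept, t2 columns NULL.
- t1 row (part_id=5): no match → kept, t2 columns NULL.
- t1 row (part_id=3): matches 3 t2 row(s) → 3 output row(s).
- t1 row (part_id=2): no match → kept, t2 columns NULL.
- t1 row (part_id=1): no match → kept, t2 columns NULL.
- t1 row (part_id=1): no match → kept, t2 columns NULL.
- t1 row (part_id=5): no match → kept, t2 columns NULL.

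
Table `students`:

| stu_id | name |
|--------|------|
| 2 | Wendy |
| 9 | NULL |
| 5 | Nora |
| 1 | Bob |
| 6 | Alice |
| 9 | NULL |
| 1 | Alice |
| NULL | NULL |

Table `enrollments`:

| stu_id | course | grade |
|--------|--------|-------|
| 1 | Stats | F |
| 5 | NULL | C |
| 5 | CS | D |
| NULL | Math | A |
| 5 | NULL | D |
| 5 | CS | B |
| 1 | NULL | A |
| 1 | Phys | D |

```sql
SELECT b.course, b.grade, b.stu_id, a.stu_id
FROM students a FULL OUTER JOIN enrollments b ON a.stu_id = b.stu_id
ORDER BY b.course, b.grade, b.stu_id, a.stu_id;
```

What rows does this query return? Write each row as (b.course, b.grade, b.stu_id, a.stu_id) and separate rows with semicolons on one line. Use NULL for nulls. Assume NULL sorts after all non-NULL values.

(CS, B, 5, 5); (CS, D, 5, 5); (Math, A, NULL, NULL); (Phys, D, 1, 1); (Phys, D, 1, 1); (Stats, F, 1, 1); (Stats, F, 1, 1); (NULL, A, 1, 1); (NULL, A, 1, 1); (NULL, C, 5, 5); (NULL, D, 5, 5); (NULL, NULL, NULL, 2); (NULL, NULL, NULL, 6); (NULL, NULL, NULL, 9); (NULL, NULL, NULL, 9); (NULL, NULL, NULL, NULL)

FULL OUTER JOIN keeps every row from both sides; unmatched rows get NULL for the other side's columns.
Matching on a.stu_id = b.stu_id. A NULL in a compared column never satisfies the condition.
- a[0] stu_id=2 → no match; kept with NULLs on the b side.
- a[1] stu_id=9 → no match; kept with NULLs on the b side.
- a[2] stu_id=5 → 4 match(es) in b → 4 row(s).
- a[3] stu_id=1 → 3 match(es) in b → 3 row(s).
- a[4] stu_id=6 → no match; kept with NULLs on the b side.
- a[5] stu_id=9 → no match; kept with NULLs on the b side.
- a[6] stu_id=1 → 3 match(es) in b → 3 row(s).
- a[7] stu_id=NULL → no match; kept with NULLs on the b side.
- 1 row(s) from b found no a partner → padded with NULL.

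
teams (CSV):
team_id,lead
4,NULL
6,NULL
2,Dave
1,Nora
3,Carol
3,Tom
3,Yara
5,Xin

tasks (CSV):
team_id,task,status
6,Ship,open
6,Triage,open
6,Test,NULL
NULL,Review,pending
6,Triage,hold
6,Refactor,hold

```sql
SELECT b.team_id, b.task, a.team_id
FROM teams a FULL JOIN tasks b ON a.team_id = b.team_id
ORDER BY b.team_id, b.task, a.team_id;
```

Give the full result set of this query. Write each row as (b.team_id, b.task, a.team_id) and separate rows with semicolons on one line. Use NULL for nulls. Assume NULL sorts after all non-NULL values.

FULL OUTER JOIN keeps every row from both sides; unmatched rows get NULL for the other side's columns.
Matching on a.team_id = b.team_id. A NULL in a compared column never satisfies the condition.
Matched pairs: 5; unmatched a rows kept: 7; unmatched b rows kept: 1.

(6, Refactor, 6); (6, Ship, 6); (6, Test, 6); (6, Triage, 6); (6, Triage, 6); (NULL, Review, NULL); (NULL, NULL, 1); (NULL, NULL, 2); (NULL, NULL, 3); (NULL, NULL, 3); (NULL, NULL, 3); (NULL, NULL, 4); (NULL, NULL, 5)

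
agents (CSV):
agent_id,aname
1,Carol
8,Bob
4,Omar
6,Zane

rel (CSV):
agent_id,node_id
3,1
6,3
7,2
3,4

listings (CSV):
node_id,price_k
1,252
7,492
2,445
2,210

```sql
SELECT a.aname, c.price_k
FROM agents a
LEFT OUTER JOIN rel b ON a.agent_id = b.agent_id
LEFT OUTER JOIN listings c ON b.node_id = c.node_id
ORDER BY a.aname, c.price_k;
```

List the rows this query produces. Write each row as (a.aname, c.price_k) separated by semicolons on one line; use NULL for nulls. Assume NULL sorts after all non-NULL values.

Evaluate left to right. First `agents a LEFT JOIN rel b` on agent_id: 4 row(s).
Then LEFT JOIN `listings c` on node_id: each of those 4 rows is kept; rows whose b.node_id has no match in c get NULL for c's columns.

(Bob, NULL); (Carol, NULL); (Omar, NULL); (Zane, NULL)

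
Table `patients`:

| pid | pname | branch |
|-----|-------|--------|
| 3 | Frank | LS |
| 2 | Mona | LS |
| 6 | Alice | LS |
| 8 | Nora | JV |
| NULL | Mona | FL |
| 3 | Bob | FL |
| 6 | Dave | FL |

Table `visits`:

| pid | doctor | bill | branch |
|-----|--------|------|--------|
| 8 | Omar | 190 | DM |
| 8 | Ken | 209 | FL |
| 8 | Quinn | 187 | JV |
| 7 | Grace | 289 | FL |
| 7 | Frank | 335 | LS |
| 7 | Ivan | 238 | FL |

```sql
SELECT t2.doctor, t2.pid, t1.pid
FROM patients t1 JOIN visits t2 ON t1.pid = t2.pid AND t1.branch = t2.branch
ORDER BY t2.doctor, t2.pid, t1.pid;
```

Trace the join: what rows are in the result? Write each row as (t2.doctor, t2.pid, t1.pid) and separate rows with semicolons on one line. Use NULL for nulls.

(Quinn, 8, 8)

INNER JOIN keeps only pairs where the ON condition holds.
Matching on t1.pid = t2.pid AND t1.branch = t2.branch. A NULL in a compared column never satisfies the condition.
- t1[0] pid=3, branch=LS → no match; dropped.
- t1[1] pid=2, branch=LS → no match; dropped.
- t1[2] pid=6, branch=LS → no match; dropped.
- t1[3] pid=8, branch=JV → 1 match(es) in t2 → 1 row(s).
- t1[4] pid=NULL, branch=FL → no match; dropped.
- t1[5] pid=3, branch=FL → no match; dropped.
- t1[6] pid=6, branch=FL → no match; dropped.
After projecting and ordering:
t2.doctor | t2.pid | t1.pid
Quinn | 8 | 8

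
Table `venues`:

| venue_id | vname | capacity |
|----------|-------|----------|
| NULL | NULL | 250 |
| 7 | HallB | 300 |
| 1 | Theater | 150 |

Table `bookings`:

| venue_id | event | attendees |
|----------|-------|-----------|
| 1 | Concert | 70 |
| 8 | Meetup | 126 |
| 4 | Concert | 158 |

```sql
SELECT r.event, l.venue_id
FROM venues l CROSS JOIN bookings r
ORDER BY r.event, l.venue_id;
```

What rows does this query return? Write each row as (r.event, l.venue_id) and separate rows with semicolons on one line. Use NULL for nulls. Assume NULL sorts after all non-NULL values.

CROSS JOIN pairs every row of `venues` with every row of `bookings`: 3 × 3 = 9 rows.

(Concert, 1); (Concert, 1); (Concert, 7); (Concert, 7); (Concert, NULL); (Concert, NULL); (Meetup, 1); (Meetup, 7); (Meetup, NULL)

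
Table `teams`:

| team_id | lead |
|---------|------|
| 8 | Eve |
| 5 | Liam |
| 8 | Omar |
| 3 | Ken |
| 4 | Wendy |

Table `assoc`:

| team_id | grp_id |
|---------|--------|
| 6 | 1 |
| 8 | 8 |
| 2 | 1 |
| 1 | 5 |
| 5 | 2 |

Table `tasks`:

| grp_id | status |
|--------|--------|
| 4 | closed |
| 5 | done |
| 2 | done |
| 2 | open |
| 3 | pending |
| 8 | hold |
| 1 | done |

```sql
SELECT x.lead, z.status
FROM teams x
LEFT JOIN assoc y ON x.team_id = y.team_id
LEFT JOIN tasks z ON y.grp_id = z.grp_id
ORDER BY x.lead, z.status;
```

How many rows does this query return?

Joins associate left-to-right: teams LEFT JOIN assoc on team_id gives 5 intermediate row(s).
Then LEFT JOIN `tasks z` on grp_id: each of those 5 rows is kept; rows whose y.grp_id has no match in z get NULL for z's columns.
Result: 6 row(s).

6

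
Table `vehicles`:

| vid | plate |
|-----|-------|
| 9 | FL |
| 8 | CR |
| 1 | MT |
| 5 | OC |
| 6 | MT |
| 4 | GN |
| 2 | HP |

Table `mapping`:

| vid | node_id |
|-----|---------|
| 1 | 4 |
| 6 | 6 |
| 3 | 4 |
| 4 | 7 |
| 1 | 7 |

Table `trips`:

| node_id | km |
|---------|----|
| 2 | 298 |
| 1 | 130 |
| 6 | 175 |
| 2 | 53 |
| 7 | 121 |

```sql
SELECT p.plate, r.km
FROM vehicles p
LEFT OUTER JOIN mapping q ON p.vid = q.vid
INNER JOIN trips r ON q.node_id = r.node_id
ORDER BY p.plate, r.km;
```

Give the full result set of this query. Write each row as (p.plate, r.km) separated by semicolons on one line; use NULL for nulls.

(GN, 121); (MT, 121); (MT, 175)

Evaluate left to right. First `vehicles p LEFT JOIN mapping q` on vid: 8 row(s).
Then INNER JOIN `trips r` on node_id: keep only rows whose q.node_id appears in r.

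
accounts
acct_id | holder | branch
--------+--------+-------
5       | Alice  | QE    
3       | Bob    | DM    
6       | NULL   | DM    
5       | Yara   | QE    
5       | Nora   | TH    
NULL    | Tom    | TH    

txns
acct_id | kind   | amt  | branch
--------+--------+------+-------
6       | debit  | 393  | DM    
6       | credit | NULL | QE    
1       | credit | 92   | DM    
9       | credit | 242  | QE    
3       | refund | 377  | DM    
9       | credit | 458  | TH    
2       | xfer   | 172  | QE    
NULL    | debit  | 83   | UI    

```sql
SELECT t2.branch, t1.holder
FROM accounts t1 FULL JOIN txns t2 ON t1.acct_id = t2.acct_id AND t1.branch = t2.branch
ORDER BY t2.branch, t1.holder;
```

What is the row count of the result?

12

FULL OUTER JOIN keeps every row from both sides; unmatched rows get NULL for the other side's columns.
Matching on t1.acct_id = t2.acct_id AND t1.branch = t2.branch. A NULL in a compared column never satisfies the condition.
- acct_id=5, branch=QE: no t2 row matches, row kept with t2 columns NULL.
- acct_id=3, branch=DM: 1 matching t2 row(s), so 1 row(s) emitted.
- acct_id=6, branch=DM: 1 matching t2 row(s), so 1 row(s) emitted.
- acct_id=5, branch=QE: no t2 row matches, row kept with t2 columns NULL.
- acct_id=5, branch=TH: no t2 row matches, row kept with t2 columns NULL.
- acct_id=NULL, branch=TH: no t2 row matches, row kept with t2 columns NULL.
- plus 6 unmatched t2 row(s), each kept with NULL t1 columns.
Total: 2 matched + 10 padded = 12 rows.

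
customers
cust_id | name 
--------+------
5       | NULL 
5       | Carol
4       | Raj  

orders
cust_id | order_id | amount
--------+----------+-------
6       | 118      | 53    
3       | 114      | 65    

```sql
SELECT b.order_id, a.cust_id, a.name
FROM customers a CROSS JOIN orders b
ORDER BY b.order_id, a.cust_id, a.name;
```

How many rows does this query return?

CROSS JOIN pairs every row of `customers` with every row of `orders`: 3 × 2 = 6 rows.

6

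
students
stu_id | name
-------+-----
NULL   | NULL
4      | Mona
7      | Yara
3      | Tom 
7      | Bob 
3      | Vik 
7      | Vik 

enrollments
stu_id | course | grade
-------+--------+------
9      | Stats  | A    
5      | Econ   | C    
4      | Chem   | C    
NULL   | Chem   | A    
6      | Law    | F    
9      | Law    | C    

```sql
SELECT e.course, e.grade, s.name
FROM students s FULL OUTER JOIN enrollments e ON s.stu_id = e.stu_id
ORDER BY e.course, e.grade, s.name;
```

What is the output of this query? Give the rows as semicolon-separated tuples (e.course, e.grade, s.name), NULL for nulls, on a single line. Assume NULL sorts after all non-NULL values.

(Chem, A, NULL); (Chem, C, Mona); (Econ, C, NULL); (Law, C, NULL); (Law, F, NULL); (Stats, A, NULL); (NULL, NULL, Bob); (NULL, NULL, Tom); (NULL, NULL, Vik); (NULL, NULL, Vik); (NULL, NULL, Yara); (NULL, NULL, NULL)

FULL OUTER JOIN keeps every row from both sides; unmatched rows get NULL for the other side's columns.
Matching on s.stu_id = e.stu_id. A NULL in a compared column never satisfies the condition.
Matched pairs: 1; unmatched s rows kept: 6; unmatched e rows kept: 5.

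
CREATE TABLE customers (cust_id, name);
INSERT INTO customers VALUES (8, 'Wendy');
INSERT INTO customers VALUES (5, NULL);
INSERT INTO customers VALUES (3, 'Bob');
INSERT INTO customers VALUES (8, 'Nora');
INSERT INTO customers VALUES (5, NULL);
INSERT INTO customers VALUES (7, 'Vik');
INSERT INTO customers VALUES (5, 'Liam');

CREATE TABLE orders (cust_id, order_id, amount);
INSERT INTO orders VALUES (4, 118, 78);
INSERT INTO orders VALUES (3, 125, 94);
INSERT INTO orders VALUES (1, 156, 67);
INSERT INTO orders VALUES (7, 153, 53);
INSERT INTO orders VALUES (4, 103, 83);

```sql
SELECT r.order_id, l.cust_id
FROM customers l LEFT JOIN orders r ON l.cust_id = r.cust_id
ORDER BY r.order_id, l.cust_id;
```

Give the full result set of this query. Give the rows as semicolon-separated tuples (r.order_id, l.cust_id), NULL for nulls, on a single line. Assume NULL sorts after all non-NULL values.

LEFT JOIN keeps every row from `customers`; unmatched rows get NULL for `orders`'s columns.
Matching on l.cust_id = r.cust_id.
- l[0] cust_id=8 → no match; kept with NULLs on the r side.
- l[1] cust_id=5 → no match; kept with NULLs on the r side.
- l[2] cust_id=3 → 1 match(es) in r → 1 row(s).
- l[3] cust_id=8 → no match; kept with NULLs on the r side.
- l[4] cust_id=5 → no match; kept with NULLs on the r side.
- l[5] cust_id=7 → 1 match(es) in r → 1 row(s).
- l[6] cust_id=5 → no match; kept with NULLs on the r side.
After projecting and ordering:
r.order_id | l.cust_id
125 | 3
153 | 7
NULL | 5
NULL | 5
NULL | 5
NULL | 8
NULL | 8

(125, 3); (153, 7); (NULL, 5); (NULL, 5); (NULL, 5); (NULL, 8); (NULL, 8)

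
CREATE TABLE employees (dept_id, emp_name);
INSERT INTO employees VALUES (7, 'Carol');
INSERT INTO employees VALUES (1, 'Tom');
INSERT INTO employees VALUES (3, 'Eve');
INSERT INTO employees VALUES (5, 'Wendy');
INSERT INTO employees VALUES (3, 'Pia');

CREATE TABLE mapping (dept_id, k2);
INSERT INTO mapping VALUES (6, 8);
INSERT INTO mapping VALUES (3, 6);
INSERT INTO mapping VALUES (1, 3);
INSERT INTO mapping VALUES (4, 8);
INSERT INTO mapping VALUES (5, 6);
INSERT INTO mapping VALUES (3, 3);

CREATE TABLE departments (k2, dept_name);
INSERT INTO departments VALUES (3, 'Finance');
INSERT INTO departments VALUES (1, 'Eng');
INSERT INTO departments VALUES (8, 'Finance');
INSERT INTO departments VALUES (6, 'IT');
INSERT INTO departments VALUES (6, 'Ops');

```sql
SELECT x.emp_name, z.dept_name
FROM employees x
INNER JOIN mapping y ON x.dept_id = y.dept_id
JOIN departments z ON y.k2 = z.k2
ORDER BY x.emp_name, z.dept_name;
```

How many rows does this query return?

9

Evaluate left to right. First `employees x INNER JOIN mapping y` on dept_id: 6 row(s).
Then INNER JOIN `departments z` on k2: keep only rows whose y.k2 appears in z.
Result: 9 row(s).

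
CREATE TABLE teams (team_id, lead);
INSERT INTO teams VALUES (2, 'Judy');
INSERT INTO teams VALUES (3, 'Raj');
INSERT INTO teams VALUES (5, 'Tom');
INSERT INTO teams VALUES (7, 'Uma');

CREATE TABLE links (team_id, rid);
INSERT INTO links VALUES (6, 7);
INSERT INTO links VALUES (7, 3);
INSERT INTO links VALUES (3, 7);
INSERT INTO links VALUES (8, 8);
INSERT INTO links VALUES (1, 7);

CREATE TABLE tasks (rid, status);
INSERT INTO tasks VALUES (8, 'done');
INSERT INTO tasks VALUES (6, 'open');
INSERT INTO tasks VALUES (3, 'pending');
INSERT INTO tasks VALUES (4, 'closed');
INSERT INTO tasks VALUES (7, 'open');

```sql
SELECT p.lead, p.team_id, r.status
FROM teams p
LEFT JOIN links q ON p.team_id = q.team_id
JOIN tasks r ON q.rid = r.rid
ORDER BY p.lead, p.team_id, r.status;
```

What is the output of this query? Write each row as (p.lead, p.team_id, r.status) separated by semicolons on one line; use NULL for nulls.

(Raj, 3, open); (Uma, 7, pending)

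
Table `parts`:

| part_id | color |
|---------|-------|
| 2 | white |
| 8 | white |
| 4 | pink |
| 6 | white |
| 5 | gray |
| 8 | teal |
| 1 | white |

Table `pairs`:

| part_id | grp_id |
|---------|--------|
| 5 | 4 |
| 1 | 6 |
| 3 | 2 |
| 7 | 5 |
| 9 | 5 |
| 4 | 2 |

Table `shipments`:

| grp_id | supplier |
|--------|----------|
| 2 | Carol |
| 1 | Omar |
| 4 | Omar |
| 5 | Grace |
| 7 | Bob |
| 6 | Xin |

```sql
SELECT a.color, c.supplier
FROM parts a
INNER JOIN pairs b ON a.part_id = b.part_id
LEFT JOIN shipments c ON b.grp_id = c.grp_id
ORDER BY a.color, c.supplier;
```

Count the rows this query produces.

Step 1 — a INNER JOIN b on part_id → 3 row(s).
Then LEFT JOIN `shipments c` on grp_id: each of those 3 rows is kept; rows whose b.grp_id has no match in c get NULL for c's columns.
Result: 3 row(s).

3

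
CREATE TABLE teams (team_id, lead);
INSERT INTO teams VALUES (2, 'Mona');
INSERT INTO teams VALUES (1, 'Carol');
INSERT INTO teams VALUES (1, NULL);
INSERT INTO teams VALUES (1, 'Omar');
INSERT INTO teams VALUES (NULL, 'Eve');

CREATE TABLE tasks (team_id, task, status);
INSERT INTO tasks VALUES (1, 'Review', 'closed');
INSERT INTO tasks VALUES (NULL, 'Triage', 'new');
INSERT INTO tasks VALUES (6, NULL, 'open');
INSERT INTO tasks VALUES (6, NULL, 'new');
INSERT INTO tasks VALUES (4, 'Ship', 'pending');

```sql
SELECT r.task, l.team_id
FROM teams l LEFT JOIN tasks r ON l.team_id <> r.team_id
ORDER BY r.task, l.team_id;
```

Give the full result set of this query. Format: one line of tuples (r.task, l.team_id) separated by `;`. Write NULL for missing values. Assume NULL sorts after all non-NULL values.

(Review, 2); (Ship, 1); (Ship, 1); (Ship, 1); (Ship, 2); (NULL, 1); (NULL, 1); (NULL, 1); (NULL, 1); (NULL, 1); (NULL, 1); (NULL, 2); (NULL, 2); (NULL, NULL)

LEFT JOIN keeps every row from `teams`; unmatched rows get NULL for `tasks`'s columns.
Matching on l.team_id <> r.team_id. A NULL in a compared column never satisfies the condition.
- l[0] team_id=2 → 4 match(es) in r → 4 row(s).
- l[1] team_id=1 → 3 match(es) in r → 3 row(s).
- l[2] team_id=1 → 3 match(es) in r → 3 row(s).
- l[3] team_id=1 → 3 match(es) in r → 3 row(s).
- l[4] team_id=NULL → no match; kept with NULLs on the r side.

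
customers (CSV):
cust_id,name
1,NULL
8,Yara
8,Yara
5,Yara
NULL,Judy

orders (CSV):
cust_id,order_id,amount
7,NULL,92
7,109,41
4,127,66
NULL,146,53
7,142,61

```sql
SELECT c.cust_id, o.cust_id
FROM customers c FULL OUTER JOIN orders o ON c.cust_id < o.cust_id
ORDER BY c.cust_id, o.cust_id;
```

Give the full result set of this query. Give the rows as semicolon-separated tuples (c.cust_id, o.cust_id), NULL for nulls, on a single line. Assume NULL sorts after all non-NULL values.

(1, 4); (1, 7); (1, 7); (1, 7); (5, 7); (5, 7); (5, 7); (8, NULL); (8, NULL); (NULL, NULL); (NULL, NULL)

FULL OUTER JOIN keeps every row from both sides; unmatched rows get NULL for the other side's columns.
Matching on c.cust_id < o.cust_id. A NULL in a compared column never satisfies the condition.
Matched pairs: 7; unmatched c rows kept: 3; unmatched o rows kept: 1.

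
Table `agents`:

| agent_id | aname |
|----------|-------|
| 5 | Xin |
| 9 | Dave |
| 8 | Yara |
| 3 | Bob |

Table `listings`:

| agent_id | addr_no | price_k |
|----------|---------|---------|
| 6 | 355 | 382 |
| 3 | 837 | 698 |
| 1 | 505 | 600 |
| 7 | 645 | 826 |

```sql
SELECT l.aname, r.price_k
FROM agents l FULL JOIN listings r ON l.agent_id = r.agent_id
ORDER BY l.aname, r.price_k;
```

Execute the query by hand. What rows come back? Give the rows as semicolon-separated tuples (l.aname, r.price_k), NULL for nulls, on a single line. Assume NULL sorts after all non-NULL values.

FULL OUTER JOIN keeps every row from both sides; unmatched rows get NULL for the other side's columns.
Matching on l.agent_id = r.agent_id.
- l (agent_id=5) has no partner → padded with NULL.
- l (agent_id=9) has no partner → padded with NULL.
- l (agent_id=8) has no partner → padded with NULL.
- l (agent_id=3) pairs with 1 row(s) of r.
- 3 row(s) from r found no l partner → padded with NULL.
After projecting and ordering:
l.aname | r.price_k
Bob | 698
Dave | NULL
Xin | NULL
Yara | NULL
NULL | 382
NULL | 600
NULL | 826

(Bob, 698); (Dave, NULL); (Xin, NULL); (Yara, NULL); (NULL, 382); (NULL, 600); (NULL, 826)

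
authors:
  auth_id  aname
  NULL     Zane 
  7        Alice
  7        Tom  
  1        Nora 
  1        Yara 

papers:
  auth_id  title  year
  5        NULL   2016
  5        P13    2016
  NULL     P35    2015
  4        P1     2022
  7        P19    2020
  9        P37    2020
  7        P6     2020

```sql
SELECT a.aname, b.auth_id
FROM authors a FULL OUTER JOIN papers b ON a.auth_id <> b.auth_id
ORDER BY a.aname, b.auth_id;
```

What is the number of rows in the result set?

22

FULL OUTER JOIN keeps every row from both sides; unmatched rows get NULL for the other side's columns.
Matching on a.auth_id <> b.auth_id. A NULL in a compared column never satisfies the condition.
Matched pairs: 20; unmatched a rows kept: 1; unmatched b rows kept: 1.
Total: 20 matched + 2 padded = 22 rows.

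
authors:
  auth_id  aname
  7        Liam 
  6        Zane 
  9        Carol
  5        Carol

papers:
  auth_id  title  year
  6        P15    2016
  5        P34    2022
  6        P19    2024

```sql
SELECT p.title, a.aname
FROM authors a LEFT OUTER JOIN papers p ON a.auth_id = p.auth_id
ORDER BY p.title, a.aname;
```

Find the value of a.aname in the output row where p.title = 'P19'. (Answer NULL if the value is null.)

Zane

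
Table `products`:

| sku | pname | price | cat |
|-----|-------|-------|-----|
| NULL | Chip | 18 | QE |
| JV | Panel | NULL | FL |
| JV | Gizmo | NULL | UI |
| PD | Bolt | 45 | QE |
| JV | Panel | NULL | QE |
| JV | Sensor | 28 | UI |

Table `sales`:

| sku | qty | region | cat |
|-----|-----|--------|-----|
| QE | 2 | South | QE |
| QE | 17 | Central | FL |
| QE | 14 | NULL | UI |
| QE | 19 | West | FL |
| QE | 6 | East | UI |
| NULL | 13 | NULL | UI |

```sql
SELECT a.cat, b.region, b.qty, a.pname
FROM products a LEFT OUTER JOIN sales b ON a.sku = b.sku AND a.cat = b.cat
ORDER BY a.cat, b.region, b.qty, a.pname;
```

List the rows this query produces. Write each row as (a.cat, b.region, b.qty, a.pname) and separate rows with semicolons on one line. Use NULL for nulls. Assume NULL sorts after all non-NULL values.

(FL, NULL, NULL, Panel); (QE, NULL, NULL, Bolt); (QE, NULL, NULL, Chip); (QE, NULL, NULL, Panel); (UI, NULL, NULL, Gizmo); (UI, NULL, NULL, Sensor)

LEFT JOIN keeps every row from `products`; unmatched rows get NULL for `sales`'s columns.
Matching on a.sku = b.sku AND a.cat = b.cat. A NULL in a compared column never satisfies the condition.
- sku=NULL, cat=QE: no b row matches, row kept with b columns NULL.
- sku=JV, cat=FL: no b row matches, row kept with b columns NULL.
- sku=JV, cat=UI: no b row matches, row kept with b columns NULL.
- sku=PD, cat=QE: no b row matches, row kept with b columns NULL.
- sku=JV, cat=QE: no b row matches, row kept with b columns NULL.
- sku=JV, cat=UI: no b row matches, row kept with b columns NULL.
After projecting and ordering:
a.cat | b.region | b.qty | a.pname
FL | NULL | NULL | Panel
QE | NULL | NULL | Bolt
QE | NULL | NULL | Chip
QE | NULL | NULL | Panel
UI | NULL | NULL | Gizmo
UI | NULL | NULL | Sensor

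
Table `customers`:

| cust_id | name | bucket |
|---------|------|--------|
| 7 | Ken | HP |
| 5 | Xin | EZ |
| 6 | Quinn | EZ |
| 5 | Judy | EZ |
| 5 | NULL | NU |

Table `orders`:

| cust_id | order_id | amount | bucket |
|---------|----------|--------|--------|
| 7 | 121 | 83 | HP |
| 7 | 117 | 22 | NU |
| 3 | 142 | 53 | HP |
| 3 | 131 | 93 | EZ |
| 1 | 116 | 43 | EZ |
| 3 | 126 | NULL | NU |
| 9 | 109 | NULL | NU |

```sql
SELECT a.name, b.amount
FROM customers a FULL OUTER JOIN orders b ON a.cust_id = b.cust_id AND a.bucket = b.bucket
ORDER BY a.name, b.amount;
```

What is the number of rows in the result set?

FULL OUTER JOIN keeps every row from both sides; unmatched rows get NULL for the other side's columns.
Matching on a.cust_id = b.cust_id AND a.bucket = b.bucket.
- cust_id=7, bucket=HP: 1 matching b row(s), so 1 row(s) emitted.
- cust_id=5, bucket=EZ: no b row matches, row kept with b columns NULL.
- cust_id=6, bucket=EZ: no b row matches, row kept with b columns NULL.
- cust_id=5, bucket=EZ: no b row matches, row kept with b columns NULL.
- cust_id=5, bucket=NU: no b row matches, row kept with b columns NULL.
- 6 b row(s) had no a match → kept, a columns NULL.
Total: 1 matched + 10 padded = 11 rows.

11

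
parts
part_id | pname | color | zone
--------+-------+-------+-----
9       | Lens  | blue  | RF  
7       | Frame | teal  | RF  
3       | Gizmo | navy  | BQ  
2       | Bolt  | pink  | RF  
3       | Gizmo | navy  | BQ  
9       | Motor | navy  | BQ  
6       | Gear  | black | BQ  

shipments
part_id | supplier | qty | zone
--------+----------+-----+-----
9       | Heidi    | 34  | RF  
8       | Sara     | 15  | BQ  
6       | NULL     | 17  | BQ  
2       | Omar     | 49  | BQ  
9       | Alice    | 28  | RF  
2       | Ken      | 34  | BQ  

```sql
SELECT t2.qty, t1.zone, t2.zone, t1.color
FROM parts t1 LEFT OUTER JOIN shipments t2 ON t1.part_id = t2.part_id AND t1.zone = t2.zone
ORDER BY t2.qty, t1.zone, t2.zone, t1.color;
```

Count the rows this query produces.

8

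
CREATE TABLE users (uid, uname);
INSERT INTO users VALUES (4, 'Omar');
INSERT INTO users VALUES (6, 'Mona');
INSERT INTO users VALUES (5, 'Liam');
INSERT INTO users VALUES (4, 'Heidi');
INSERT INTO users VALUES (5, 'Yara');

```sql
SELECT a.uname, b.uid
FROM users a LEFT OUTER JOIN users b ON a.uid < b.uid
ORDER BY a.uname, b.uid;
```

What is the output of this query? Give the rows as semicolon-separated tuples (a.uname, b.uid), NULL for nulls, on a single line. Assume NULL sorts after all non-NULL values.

LEFT JOIN keeps every row from `users a`; unmatched rows get NULL for `users b`'s columns.
Matching on a.uid < b.uid.
Matched pairs: 8; unmatched a rows kept: 1.

(Heidi, 5); (Heidi, 5); (Heidi, 6); (Liam, 6); (Mona, NULL); (Omar, 5); (Omar, 5); (Omar, 6); (Yara, 6)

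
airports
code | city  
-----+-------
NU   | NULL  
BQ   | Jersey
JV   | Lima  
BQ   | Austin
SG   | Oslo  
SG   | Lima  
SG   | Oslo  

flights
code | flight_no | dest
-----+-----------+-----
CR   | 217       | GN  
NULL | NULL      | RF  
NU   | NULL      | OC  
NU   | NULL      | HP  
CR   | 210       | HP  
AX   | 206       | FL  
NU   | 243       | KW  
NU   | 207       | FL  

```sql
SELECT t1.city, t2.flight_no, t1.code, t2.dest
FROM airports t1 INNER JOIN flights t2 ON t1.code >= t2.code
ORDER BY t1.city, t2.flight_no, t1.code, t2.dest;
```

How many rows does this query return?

INNER JOIN keeps only pairs where the ON condition holds.
Matching on t1.code >= t2.code. A NULL in a compared column never satisfies the condition.
- code=NU: 7 matching t2 row(s), so 7 row(s) emitted.
- code=BQ: 1 matching t2 row(s), so 1 row(s) emitted.
- code=JV: 3 matching t2 row(s), so 3 row(s) emitted.
- code=BQ: 1 matching t2 row(s), so 1 row(s) emitted.
- code=SG: 7 matching t2 row(s), so 7 row(s) emitted.
- code=SG: 7 matching t2 row(s), so 7 row(s) emitted.
- code=SG: 7 matching t2 row(s), so 7 row(s) emitted.
Total: 33 rows.

33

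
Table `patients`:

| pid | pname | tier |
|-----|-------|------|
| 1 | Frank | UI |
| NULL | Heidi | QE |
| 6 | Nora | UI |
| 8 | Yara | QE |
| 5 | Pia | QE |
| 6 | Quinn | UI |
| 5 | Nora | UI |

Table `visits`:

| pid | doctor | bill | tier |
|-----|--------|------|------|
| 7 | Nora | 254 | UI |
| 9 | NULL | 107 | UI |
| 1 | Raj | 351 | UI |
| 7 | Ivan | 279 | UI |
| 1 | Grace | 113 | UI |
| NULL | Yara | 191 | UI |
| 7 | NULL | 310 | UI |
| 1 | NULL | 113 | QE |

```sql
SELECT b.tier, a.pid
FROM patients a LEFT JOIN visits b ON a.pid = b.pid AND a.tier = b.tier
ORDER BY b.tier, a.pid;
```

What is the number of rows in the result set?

LEFT JOIN keeps every row from `patients`; unmatched rows get NULL for `visits`'s columns.
Matching on a.pid = b.pid AND a.tier = b.tier. A NULL in a compared column never satisfies the condition.
- a row (pid=1, tier=UI): matches 2 b row(s) → 2 output row(s).
- a row (pid=NULL, tier=QE): no match → kept, b columns NULL.
- a row (pid=6, tier=UI): no match → kept, b columns NULL.
- a row (pid=8, tier=QE): no match → kept, b columns NULL.
- a row (pid=5, tier=QE): no match → kept, b columns NULL.
- a row (pid=6, tier=UI): no match → kept, b columns NULL.
- a row (pid=5, tier=UI): no match → kept, b columns NULL.
Total: 2 matched + 6 padded = 8 rows.

8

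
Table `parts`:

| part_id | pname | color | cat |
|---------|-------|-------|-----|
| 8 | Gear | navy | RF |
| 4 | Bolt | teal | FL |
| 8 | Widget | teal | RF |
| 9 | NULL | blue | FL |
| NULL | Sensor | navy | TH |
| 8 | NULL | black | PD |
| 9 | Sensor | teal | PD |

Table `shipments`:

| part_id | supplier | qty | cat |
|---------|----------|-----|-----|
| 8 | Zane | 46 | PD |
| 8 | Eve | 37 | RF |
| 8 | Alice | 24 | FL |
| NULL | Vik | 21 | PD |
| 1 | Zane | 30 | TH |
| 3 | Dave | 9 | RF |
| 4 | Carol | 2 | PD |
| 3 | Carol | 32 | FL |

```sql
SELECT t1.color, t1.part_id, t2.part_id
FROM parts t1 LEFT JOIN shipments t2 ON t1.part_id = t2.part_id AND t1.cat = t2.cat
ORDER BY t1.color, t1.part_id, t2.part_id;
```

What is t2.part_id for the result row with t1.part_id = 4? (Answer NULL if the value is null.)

NULL

LEFT JOIN keeps every row from `parts`; unmatched rows get NULL for `shipments`'s columns.
Matching on t1.part_id = t2.part_id AND t1.cat = t2.cat. A NULL in a compared column never satisfies the condition.
Matched pairs: 3; unmatched t1 rows kept: 4.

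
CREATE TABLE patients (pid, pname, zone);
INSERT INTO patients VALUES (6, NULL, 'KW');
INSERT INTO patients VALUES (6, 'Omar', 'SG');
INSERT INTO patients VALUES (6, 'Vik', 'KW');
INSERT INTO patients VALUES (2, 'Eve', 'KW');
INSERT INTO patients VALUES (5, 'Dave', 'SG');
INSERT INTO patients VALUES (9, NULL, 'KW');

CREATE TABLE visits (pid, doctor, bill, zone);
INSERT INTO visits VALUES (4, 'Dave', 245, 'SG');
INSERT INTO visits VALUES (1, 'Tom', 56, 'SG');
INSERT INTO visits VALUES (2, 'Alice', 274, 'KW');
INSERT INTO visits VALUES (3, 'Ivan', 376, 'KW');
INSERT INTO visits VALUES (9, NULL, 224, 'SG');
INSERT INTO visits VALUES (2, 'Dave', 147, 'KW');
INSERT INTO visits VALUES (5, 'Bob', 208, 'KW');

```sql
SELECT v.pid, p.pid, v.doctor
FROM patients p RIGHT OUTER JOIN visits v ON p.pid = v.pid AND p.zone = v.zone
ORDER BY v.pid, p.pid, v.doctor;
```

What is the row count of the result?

7

RIGHT JOIN keeps every row from `visits`; unmatched rows get NULL for `patients`'s columns.
Matching on p.pid = v.pid AND p.zone = v.zone.
- p[0] pid=6, zone=KW → no match.
- p[1] pid=6, zone=SG → no match.
- p[2] pid=6, zone=KW → no match.
- p[3] pid=2, zone=KW → 2 match(es) in v → 2 row(s).
- p[4] pid=5, zone=SG → no match.
- p[5] pid=9, zone=KW → no match.
- plus 5 unmatched v row(s), each kept with NULL p columns.
Total: 2 matched + 5 padded = 7 rows.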